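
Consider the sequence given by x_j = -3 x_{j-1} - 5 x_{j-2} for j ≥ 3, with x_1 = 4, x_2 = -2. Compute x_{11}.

x_3 = -3·(-2) - 5·4 = -14
x_4 = -3·(-14) - 5·(-2) = 52
x_5 = -3·52 - 5·(-14) = -86
x_6 = -3·(-86) - 5·52 = -2
x_7 = -3·(-2) - 5·(-86) = 436
x_8 = -3·436 - 5·(-2) = -1298
x_9 = -3·(-1298) - 5·436 = 1714
x_{10} = -3·1714 - 5·(-1298) = 1348
x_{11} = -3·1348 - 5·1714 = -12614

-12614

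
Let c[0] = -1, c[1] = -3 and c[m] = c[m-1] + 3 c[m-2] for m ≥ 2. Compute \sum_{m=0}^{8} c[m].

c[2] = (-3) + 3*(-1) = -6
c[3] = (-6) + 3*(-3) = -15
c[4] = (-15) + 3*(-6) = -33
c[5] = (-33) + 3*(-15) = -78
c[6] = (-78) + 3*(-33) = -177
c[7] = (-177) + 3*(-78) = -411
c[8] = (-411) + 3*(-177) = -942
Sum = (-1) + (-3) + (-6) + (-15) + (-33) + (-78) + (-177) + (-411) + (-942) = -1666

-1666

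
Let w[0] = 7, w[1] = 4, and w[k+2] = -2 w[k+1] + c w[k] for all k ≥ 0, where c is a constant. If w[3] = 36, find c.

w[2] = -8 + 7c
w[3] = 16 - 10c
So 16 - 10c = 36, giving c = -2.

-2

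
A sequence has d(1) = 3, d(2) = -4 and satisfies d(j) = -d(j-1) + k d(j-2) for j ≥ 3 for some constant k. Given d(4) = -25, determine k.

3

d(3) = 4 + 3k
d(4) = -4 - 7k
So -4 - 7k = -25, giving k = 3.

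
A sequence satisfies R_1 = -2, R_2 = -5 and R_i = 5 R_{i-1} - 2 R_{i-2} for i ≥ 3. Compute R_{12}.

R_3 = 5(-5) - 2(-2) = -21
R_4 = 5(-21) - 2(-5) = -95
R_5 = 5(-95) - 2(-21) = -433
R_6 = 5(-433) - 2(-95) = -1975
R_7 = 5(-1975) - 2(-433) = -9009
R_8 = 5(-9009) - 2(-1975) = -41095
R_9 = 5(-41095) - 2(-9009) = -187457
R_{10} = 5(-187457) - 2(-41095) = -855095
R_{11} = 5(-855095) - 2(-187457) = -3900561
R_{12} = 5(-3900561) - 2(-855095) = -17792615

-17792615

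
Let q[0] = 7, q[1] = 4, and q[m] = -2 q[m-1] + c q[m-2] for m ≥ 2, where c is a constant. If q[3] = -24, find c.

q[2] = -8 + 7c
q[3] = 16 - 10c
So 16 - 10c = -24, giving c = 4.

4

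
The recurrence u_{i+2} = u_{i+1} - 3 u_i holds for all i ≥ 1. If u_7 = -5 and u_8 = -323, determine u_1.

7

Rearranging, u_{i-2} = (u_i - u_{i-1}) / -3.
u_6 = (-323 - (-5)) / -3 = -318/-3 = 106
u_5 = (-5 - 106) / -3 = -111/-3 = 37
u_4 = (106 - 37) / -3 = 69/-3 = -23
u_3 = (37 - (-23)) / -3 = 60/-3 = -20
u_2 = (-23 - (-20)) / -3 = -3/-3 = 1
u_1 = (-20 - 1) / -3 = -21/-3 = 7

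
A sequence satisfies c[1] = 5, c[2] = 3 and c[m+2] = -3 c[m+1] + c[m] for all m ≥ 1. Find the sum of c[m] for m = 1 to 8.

c[3] = -3(3) + 5 = -4
c[4] = -3(-4) + 3 = 15
c[5] = -3(15) + (-4) = -49
c[6] = -3(-49) + 15 = 162
c[7] = -3(162) + (-49) = -535
c[8] = -3(-535) + 162 = 1767
Sum = 5 + 3 + (-4) + 15 + (-49) + 162 + (-535) + 1767 = 1364

1364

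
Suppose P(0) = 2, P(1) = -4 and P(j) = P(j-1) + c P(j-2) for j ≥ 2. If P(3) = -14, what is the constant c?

P(2) = -4 + 2c
P(3) = -4 - 2c
So -4 - 2c = -14, giving c = 5.

5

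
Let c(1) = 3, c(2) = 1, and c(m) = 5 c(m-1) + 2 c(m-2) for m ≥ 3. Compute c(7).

c(3) = 5*1 + 2*3 = 11
c(4) = 5*11 + 2*1 = 57
c(5) = 5*57 + 2*11 = 307
c(6) = 5*307 + 2*57 = 1649
c(7) = 5*1649 + 2*307 = 8859

8859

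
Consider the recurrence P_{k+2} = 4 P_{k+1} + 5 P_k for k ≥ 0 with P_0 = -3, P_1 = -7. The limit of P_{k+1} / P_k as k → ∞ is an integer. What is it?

The characteristic equation is r^2 - 4r - 5 = 0, which factors as (r - 5)(r + 1) = 0.
So the roots are 5 and -1. Since |5| > |-1| and the coefficient of 5^k is non-zero, the ratio tends to 5.

5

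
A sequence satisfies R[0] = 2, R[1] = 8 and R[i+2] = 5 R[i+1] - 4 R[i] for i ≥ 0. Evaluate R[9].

524288

R[2] = 5·8 - 4·2 = 32
R[3] = 5·32 - 4·8 = 128
R[4] = 5·128 - 4·32 = 512
R[5] = 5·512 - 4·128 = 2048
R[6] = 5·2048 - 4·512 = 8192
R[7] = 5·8192 - 4·2048 = 32768
R[8] = 5·32768 - 4·8192 = 131072
R[9] = 5·131072 - 4·32768 = 524288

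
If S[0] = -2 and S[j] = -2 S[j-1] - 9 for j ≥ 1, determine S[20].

1048573

The fixed point is -9/(1 + 2) = -3, so S[j] + 3 = -2(S[j-1] + 3).
Hence S[j] = 1·(-2)^j - 3.
S[20] = 1·(-2)^{20} - 3 = 1·1048576 - 3 = 1048573.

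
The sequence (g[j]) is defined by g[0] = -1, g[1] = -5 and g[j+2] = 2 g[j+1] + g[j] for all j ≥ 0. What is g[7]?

g[2] = 2(-5) + (-1) = -11
g[3] = 2(-11) + (-5) = -27
g[4] = 2(-27) + (-11) = -65
g[5] = 2(-65) + (-27) = -157
g[6] = 2(-157) + (-65) = -379
g[7] = 2(-379) + (-157) = -915

-915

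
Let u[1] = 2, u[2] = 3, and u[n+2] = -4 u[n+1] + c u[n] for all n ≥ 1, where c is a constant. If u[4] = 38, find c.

2

u[3] = -12 + 2c
u[4] = 48 - 5c
So 48 - 5c = 38, giving c = 2.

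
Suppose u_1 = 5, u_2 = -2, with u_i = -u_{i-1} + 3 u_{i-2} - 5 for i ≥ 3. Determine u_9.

u_3 = -(-2) + 3*5 - 5 = 12
u_4 = -12 + 3*(-2) - 5 = -23
u_5 = -(-23) + 3*12 - 5 = 54
u_6 = -54 + 3*(-23) - 5 = -128
u_7 = -(-128) + 3*54 - 5 = 285
u_8 = -285 + 3*(-128) - 5 = -674
u_9 = -(-674) + 3*285 - 5 = 1524

1524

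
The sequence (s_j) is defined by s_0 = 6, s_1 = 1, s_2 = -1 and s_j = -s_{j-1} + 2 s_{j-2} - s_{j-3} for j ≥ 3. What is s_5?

-5

s_3 = -(-1) + 2(1) - 6 = -3
s_4 = -(-3) + 2(-1) - 1 = 0
s_5 = -0 + 2(-3) - (-1) = -5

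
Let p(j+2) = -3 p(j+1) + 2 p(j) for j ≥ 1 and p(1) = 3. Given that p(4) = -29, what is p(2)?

-1

Let p(2) = z.
p(3) = 6 - 3z
p(4) = -18 + 11z
So -18 + 11z = -29, giving z = -1.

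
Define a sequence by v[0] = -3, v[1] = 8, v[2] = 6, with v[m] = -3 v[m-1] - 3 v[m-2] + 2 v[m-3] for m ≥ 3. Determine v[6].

v[3] = -3·6 - 3·8 + 2·(-3) = -48
v[4] = -3·(-48) - 3·6 + 2·8 = 142
v[5] = -3·142 - 3·(-48) + 2·6 = -270
v[6] = -3·(-270) - 3·142 + 2·(-48) = 288

288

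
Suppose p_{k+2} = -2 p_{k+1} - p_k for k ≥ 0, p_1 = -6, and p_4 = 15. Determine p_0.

3

Let p_0 = z.
p_2 = 12 - z
p_3 = -18 + 2z
p_4 = 24 - 3z
So 24 - 3z = 15, giving z = 3.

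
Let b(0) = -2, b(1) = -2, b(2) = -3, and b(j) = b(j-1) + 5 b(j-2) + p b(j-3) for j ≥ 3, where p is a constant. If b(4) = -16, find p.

-3

b(3) = -13 - 2p
b(4) = -28 - 4p
So -28 - 4p = -16, giving p = -3.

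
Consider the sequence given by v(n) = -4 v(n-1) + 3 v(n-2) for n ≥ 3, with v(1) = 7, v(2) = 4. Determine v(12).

-2139224

v(3) = -4·4 + 3·7 = 5
v(4) = -4·5 + 3·4 = -8
v(5) = -4·(-8) + 3·5 = 47
v(6) = -4·47 + 3·(-8) = -212
v(7) = -4·(-212) + 3·47 = 989
v(8) = -4·989 + 3·(-212) = -4592
v(9) = -4·(-4592) + 3·989 = 21335
v(10) = -4·21335 + 3·(-4592) = -99116
v(11) = -4·(-99116) + 3·21335 = 460469
v(12) = -4·460469 + 3·(-99116) = -2139224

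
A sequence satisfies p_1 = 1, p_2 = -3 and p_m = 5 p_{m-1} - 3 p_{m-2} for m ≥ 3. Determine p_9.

-120474

p_3 = 5(-3) - 3(1) = -18
p_4 = 5(-18) - 3(-3) = -81
p_5 = 5(-81) - 3(-18) = -351
p_6 = 5(-351) - 3(-81) = -1512
p_7 = 5(-1512) - 3(-351) = -6507
p_8 = 5(-6507) - 3(-1512) = -27999
p_9 = 5(-27999) - 3(-6507) = -120474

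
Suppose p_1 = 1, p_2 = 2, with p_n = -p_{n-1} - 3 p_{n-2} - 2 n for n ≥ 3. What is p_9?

37

p_3 = -2 - 3*1 - 6 = -11
p_4 = -(-11) - 3*2 - 8 = -3
p_5 = -(-3) - 3*(-11) - 10 = 26
p_6 = -26 - 3*(-3) - 12 = -29
p_7 = -(-29) - 3*26 - 14 = -63
p_8 = -(-63) - 3*(-29) - 16 = 134
p_9 = -134 - 3*(-63) - 18 = 37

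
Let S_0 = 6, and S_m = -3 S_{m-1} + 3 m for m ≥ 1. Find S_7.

-11886

S_1 = -3·6 + 3 = -15
S_2 = -3·(-15) + 6 = 51
S_3 = -3·51 + 9 = -144
S_4 = -3·(-144) + 12 = 444
S_5 = -3·444 + 15 = -1317
S_6 = -3·(-1317) + 18 = 3969
S_7 = -3·3969 + 21 = -11886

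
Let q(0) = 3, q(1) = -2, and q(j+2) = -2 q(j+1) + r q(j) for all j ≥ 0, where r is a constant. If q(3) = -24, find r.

2

q(2) = 4 + 3r
q(3) = -8 - 8r
So -8 - 8r = -24, giving r = 2.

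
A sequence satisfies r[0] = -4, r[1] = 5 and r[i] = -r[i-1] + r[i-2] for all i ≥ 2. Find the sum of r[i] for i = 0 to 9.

r[2] = -5 + (-4) = -9
r[3] = -(-9) + 5 = 14
r[4] = -14 + (-9) = -23
r[5] = -(-23) + 14 = 37
r[6] = -37 + (-23) = -60
r[7] = -(-60) + 37 = 97
r[8] = -97 + (-60) = -157
r[9] = -(-157) + 97 = 254
Sum = (-4) + 5 + (-9) + 14 + (-23) + 37 + (-60) + 97 + (-157) + 254 = 154

154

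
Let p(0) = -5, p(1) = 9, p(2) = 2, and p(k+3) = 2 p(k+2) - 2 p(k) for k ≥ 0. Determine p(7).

p(3) = 2(2) - 2(-5) = 14
p(4) = 2(14) - 2(9) = 10
p(5) = 2(10) - 2(2) = 16
p(6) = 2(16) - 2(14) = 4
p(7) = 2(4) - 2(10) = -12

-12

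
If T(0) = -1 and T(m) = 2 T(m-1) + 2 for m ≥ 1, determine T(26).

The fixed point is 2/(1 - 2) = -2, so T(m) + 2 = 2(T(m-1) + 2).
Hence T(m) = 1·2^m - 2.
T(26) = 1·2^{26} - 2 = 1·67108864 - 2 = 67108862.

67108862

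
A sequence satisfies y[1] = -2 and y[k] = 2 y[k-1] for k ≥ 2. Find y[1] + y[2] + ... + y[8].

y[2] = 2*(-2) = -4
y[3] = 2*(-4) = -8
y[4] = 2*(-8) = -16
y[5] = 2*(-16) = -32
y[6] = 2*(-32) = -64
y[7] = 2*(-64) = -128
y[8] = 2*(-128) = -256
Sum = (-2) + (-4) + (-8) + (-16) + (-32) + (-64) + (-128) + (-256) = -510

-510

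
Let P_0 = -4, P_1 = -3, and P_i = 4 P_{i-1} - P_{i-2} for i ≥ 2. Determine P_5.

-403

P_2 = 4(-3) - (-4) = -8
P_3 = 4(-8) - (-3) = -29
P_4 = 4(-29) - (-8) = -108
P_5 = 4(-108) - (-29) = -403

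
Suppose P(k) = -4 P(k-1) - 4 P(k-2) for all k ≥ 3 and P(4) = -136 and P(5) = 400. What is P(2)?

Rearranging, P(k-2) = (P(k) + 4 P(k-1)) / -4.
P(3) = (400 + 4·(-136)) / -4 = -144/-4 = 36
P(2) = (-136 + 4·36) / -4 = 8/-4 = -2

-2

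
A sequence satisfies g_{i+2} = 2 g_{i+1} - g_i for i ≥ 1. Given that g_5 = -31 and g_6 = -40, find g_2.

-4

Rearranging, g_{i-2} = -(g_i - 2 g_{i-1}).
g_4 = -(-40 - 2(-31)) = -22
g_3 = -(-31 - 2(-22)) = -13
g_2 = -(-22 - 2(-13)) = -4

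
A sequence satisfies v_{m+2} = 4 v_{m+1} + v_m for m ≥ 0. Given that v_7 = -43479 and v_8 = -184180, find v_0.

-4

Rearranging, v_{m-2} = v_m - 4 v_{m-1}.
v_6 = -184180 - 4·(-43479) = -10264
v_5 = -43479 - 4·(-10264) = -2423
v_4 = -10264 - 4·(-2423) = -572
v_3 = -2423 - 4·(-572) = -135
v_2 = -572 - 4·(-135) = -32
v_1 = -135 - 4·(-32) = -7
v_0 = -32 - 4·(-7) = -4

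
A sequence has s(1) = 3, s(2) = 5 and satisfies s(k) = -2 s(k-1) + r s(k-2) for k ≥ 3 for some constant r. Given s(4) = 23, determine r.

s(3) = -10 + 3r
s(4) = 20 - r
So 20 - r = 23, giving r = -3.

-3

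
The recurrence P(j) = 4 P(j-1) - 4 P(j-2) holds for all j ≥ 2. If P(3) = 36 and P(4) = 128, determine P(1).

Rearranging, P(j-2) = (P(j) - 4 P(j-1)) / -4.
P(2) = (128 - 4*36) / -4 = -16/-4 = 4
P(1) = (36 - 4*4) / -4 = 20/-4 = -5

-5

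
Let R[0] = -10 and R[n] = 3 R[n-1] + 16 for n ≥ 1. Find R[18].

The fixed point is 16/(1 - 3) = -8, so R[n] + 8 = 3(R[n-1] + 8).
Hence R[n] = -2·3^n - 8.
R[18] = -2·3^{18} - 8 = -2·387420489 - 8 = -774840986.

-774840986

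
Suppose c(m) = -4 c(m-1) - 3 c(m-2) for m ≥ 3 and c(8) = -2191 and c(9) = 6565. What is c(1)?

Rearranging, c(m-2) = (c(m) + 4 c(m-1)) / -3.
c(7) = (6565 + 4*(-2191)) / -3 = -2199/-3 = 733
c(6) = (-2191 + 4*733) / -3 = 741/-3 = -247
c(5) = (733 + 4*(-247)) / -3 = -255/-3 = 85
c(4) = (-247 + 4*85) / -3 = 93/-3 = -31
c(3) = (85 + 4*(-31)) / -3 = -39/-3 = 13
c(2) = (-31 + 4*13) / -3 = 21/-3 = -7
c(1) = (13 + 4*(-7)) / -3 = -15/-3 = 5

5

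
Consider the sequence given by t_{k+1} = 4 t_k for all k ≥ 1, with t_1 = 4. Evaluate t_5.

1024

t_2 = 4(4) = 16
t_3 = 4(16) = 64
t_4 = 4(64) = 256
t_5 = 4(256) = 1024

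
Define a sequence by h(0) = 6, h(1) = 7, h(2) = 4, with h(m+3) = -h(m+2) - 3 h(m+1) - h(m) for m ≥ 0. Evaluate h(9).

h(3) = -4 - 3(7) - 6 = -31
h(4) = -(-31) - 3(4) - 7 = 12
h(5) = -12 - 3(-31) - 4 = 77
h(6) = -77 - 3(12) - (-31) = -82
h(7) = -(-82) - 3(77) - 12 = -161
h(8) = -(-161) - 3(-82) - 77 = 330
h(9) = -330 - 3(-161) - (-82) = 235

235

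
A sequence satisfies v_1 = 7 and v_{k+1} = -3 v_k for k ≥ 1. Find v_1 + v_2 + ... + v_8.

v_2 = -3·7 = -21
v_3 = -3·(-21) = 63
v_4 = -3·63 = -189
v_5 = -3·(-189) = 567
v_6 = -3·567 = -1701
v_7 = -3·(-1701) = 5103
v_8 = -3·5103 = -15309
Sum = 7 + (-21) + 63 + (-189) + 567 + (-1701) + 5103 + (-15309) = -11480

-11480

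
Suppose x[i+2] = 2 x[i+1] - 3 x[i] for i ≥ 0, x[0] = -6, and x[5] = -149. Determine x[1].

7

Let x[1] = z.
x[2] = 18 + 2z
x[3] = 36 + z
x[4] = 18 - 4z
x[5] = -72 - 11z
So -72 - 11z = -149, giving z = 7.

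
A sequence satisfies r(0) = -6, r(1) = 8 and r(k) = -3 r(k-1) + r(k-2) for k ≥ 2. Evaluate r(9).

127322

r(2) = -3·8 + (-6) = -30
r(3) = -3·(-30) + 8 = 98
r(4) = -3·98 + (-30) = -324
r(5) = -3·(-324) + 98 = 1070
r(6) = -3·1070 + (-324) = -3534
r(7) = -3·(-3534) + 1070 = 11672
r(8) = -3·11672 + (-3534) = -38550
r(9) = -3·(-38550) + 11672 = 127322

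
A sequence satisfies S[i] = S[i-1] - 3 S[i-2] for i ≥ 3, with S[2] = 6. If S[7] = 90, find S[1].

Let S[1] = x.
S[3] = 6 - 3x
S[4] = -12 - 3x
S[5] = -30 + 6x
S[6] = 6 + 15x
S[7] = 96 - 3x
So 96 - 3x = 90, giving x = 2.

2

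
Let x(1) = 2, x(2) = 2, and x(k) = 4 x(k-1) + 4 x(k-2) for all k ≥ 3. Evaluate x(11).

x(3) = 4*2 + 4*2 = 16
x(4) = 4*16 + 4*2 = 72
x(5) = 4*72 + 4*16 = 352
x(6) = 4*352 + 4*72 = 1696
x(7) = 4*1696 + 4*352 = 8192
x(8) = 4*8192 + 4*1696 = 39552
x(9) = 4*39552 + 4*8192 = 190976
x(10) = 4*190976 + 4*39552 = 922112
x(11) = 4*922112 + 4*190976 = 4452352

4452352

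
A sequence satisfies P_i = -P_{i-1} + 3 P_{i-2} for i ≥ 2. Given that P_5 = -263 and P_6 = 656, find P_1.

-5

Rearranging, P_{i-2} = (P_i + P_{i-1}) / 3.
P_4 = (656 + (-263)) / 3 = 393/3 = 131
P_3 = (-263 + 131) / 3 = -132/3 = -44
P_2 = (131 + (-44)) / 3 = 87/3 = 29
P_1 = (-44 + 29) / 3 = -15/3 = -5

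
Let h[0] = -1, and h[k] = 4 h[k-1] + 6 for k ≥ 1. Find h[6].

h[1] = 4(-1) + 6 = 2
h[2] = 4(2) + 6 = 14
h[3] = 4(14) + 6 = 62
h[4] = 4(62) + 6 = 254
h[5] = 4(254) + 6 = 1022
h[6] = 4(1022) + 6 = 4094

4094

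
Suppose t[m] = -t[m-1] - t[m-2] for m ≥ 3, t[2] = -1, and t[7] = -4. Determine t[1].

-4

Let t[1] = w.
t[3] = 1 - w
t[4] = w
t[5] = -1
t[6] = 1 - w
t[7] = w
So w = -4, giving w = -4.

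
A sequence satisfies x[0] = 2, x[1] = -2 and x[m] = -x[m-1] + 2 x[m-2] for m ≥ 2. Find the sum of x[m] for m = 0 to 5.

x[2] = -(-2) + 2(2) = 6
x[3] = -6 + 2(-2) = -10
x[4] = -(-10) + 2(6) = 22
x[5] = -22 + 2(-10) = -42
Sum = 2 + (-2) + 6 + (-10) + 22 + (-42) = -24

-24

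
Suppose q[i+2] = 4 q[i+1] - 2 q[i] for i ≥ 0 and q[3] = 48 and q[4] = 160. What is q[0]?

8

Rearranging, q[i-2] = (q[i] - 4 q[i-1]) / -2.
q[2] = (160 - 4*48) / -2 = -32/-2 = 16
q[1] = (48 - 4*16) / -2 = -16/-2 = 8
q[0] = (16 - 4*8) / -2 = -16/-2 = 8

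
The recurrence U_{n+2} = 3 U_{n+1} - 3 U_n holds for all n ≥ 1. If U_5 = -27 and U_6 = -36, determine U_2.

-1

Rearranging, U_{n-2} = (U_n - 3 U_{n-1}) / -3.
U_4 = (-36 - 3·(-27)) / -3 = 45/-3 = -15
U_3 = (-27 - 3·(-15)) / -3 = 18/-3 = -6
U_2 = (-15 - 3·(-6)) / -3 = 3/-3 = -1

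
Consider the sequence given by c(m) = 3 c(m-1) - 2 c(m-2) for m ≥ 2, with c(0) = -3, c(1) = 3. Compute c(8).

c(2) = 3·3 - 2·(-3) = 15
c(3) = 3·15 - 2·3 = 39
c(4) = 3·39 - 2·15 = 87
c(5) = 3·87 - 2·39 = 183
c(6) = 3·183 - 2·87 = 375
c(7) = 3·375 - 2·183 = 759
c(8) = 3·759 - 2·375 = 1527

1527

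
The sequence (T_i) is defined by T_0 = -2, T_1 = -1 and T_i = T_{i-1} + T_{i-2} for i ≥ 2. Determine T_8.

-47

T_2 = (-1) + (-2) = -3
T_3 = (-3) + (-1) = -4
T_4 = (-4) + (-3) = -7
T_5 = (-7) + (-4) = -11
T_6 = (-11) + (-7) = -18
T_7 = (-18) + (-11) = -29
T_8 = (-29) + (-18) = -47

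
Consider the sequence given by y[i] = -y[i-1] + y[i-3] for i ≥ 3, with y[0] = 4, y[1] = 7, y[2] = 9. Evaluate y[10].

-1

y[3] = -9 + 4 = -5
y[4] = -(-5) + 7 = 12
y[5] = -12 + 9 = -3
y[6] = -(-3) + (-5) = -2
y[7] = -(-2) + 12 = 14
y[8] = -14 + (-3) = -17
y[9] = -(-17) + (-2) = 15
y[10] = -15 + 14 = -1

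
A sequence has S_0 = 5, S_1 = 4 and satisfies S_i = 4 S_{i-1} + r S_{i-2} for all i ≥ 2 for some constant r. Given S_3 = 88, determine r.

1

S_2 = 16 + 5r
S_3 = 64 + 24r
So 64 + 24r = 88, giving r = 1.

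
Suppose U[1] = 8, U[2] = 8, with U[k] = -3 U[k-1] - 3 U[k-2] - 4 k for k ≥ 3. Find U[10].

U[3] = -3·8 - 3·8 - 12 = -60
U[4] = -3·(-60) - 3·8 - 16 = 140
U[5] = -3·140 - 3·(-60) - 20 = -260
U[6] = -3·(-260) - 3·140 - 24 = 336
U[7] = -3·336 - 3·(-260) - 28 = -256
U[8] = -3·(-256) - 3·336 - 32 = -272
U[9] = -3·(-272) - 3·(-256) - 36 = 1548
U[10] = -3·1548 - 3·(-272) - 40 = -3868

-3868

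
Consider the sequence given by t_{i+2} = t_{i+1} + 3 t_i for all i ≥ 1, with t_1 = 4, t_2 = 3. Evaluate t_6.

141

t_3 = 3 + 3·4 = 15
t_4 = 15 + 3·3 = 24
t_5 = 24 + 3·15 = 69
t_6 = 69 + 3·24 = 141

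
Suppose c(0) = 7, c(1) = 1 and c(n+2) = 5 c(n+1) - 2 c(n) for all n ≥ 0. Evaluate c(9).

-429119

c(2) = 5*1 - 2*7 = -9
c(3) = 5*(-9) - 2*1 = -47
c(4) = 5*(-47) - 2*(-9) = -217
c(5) = 5*(-217) - 2*(-47) = -991
c(6) = 5*(-991) - 2*(-217) = -4521
c(7) = 5*(-4521) - 2*(-991) = -20623
c(8) = 5*(-20623) - 2*(-4521) = -94073
c(9) = 5*(-94073) - 2*(-20623) = -429119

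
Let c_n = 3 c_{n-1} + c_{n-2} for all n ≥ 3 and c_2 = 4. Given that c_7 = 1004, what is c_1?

-4

Let c_1 = v.
c_3 = 12 + v
c_4 = 40 + 3v
c_5 = 132 + 10v
c_6 = 436 + 33v
c_7 = 1440 + 109v
So 1440 + 109v = 1004, giving v = -4.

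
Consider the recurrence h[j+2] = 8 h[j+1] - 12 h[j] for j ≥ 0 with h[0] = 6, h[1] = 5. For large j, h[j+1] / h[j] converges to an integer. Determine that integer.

6

The characteristic equation is r^2 - 8r + 12 = 0, which factors as (r - 6)(r - 2) = 0.
So the roots are 6 and 2. Since |6| > |2| and the coefficient of 6^j is non-zero, the ratio tends to 6.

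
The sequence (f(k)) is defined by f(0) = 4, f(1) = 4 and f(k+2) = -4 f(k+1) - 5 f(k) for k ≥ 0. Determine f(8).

f(2) = -4(4) - 5(4) = -36
f(3) = -4(-36) - 5(4) = 124
f(4) = -4(124) - 5(-36) = -316
f(5) = -4(-316) - 5(124) = 644
f(6) = -4(644) - 5(-316) = -996
f(7) = -4(-996) - 5(644) = 764
f(8) = -4(764) - 5(-996) = 1924

1924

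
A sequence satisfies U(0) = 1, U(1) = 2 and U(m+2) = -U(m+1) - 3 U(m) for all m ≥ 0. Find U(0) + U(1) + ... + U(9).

-183

U(2) = -2 - 3*1 = -5
U(3) = -(-5) - 3*2 = -1
U(4) = -(-1) - 3*(-5) = 16
U(5) = -16 - 3*(-1) = -13
U(6) = -(-13) - 3*16 = -35
U(7) = -(-35) - 3*(-13) = 74
U(8) = -74 - 3*(-35) = 31
U(9) = -31 - 3*74 = -253
Sum = 1 + 2 + (-5) + (-1) + 16 + (-13) + (-35) + 74 + 31 + (-253) = -183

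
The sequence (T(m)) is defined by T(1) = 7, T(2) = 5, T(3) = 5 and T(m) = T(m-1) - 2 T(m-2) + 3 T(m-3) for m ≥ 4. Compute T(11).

38

T(4) = 5 - 2(5) + 3(7) = 16
T(5) = 16 - 2(5) + 3(5) = 21
T(6) = 21 - 2(16) + 3(5) = 4
T(7) = 4 - 2(21) + 3(16) = 10
T(8) = 10 - 2(4) + 3(21) = 65
T(9) = 65 - 2(10) + 3(4) = 57
T(10) = 57 - 2(65) + 3(10) = -43
T(11) = (-43) - 2(57) + 3(65) = 38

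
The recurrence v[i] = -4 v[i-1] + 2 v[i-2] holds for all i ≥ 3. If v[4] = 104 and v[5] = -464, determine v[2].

Rearranging, v[i-2] = (v[i] + 4 v[i-1]) / 2.
v[3] = (-464 + 4*104) / 2 = -48/2 = -24
v[2] = (104 + 4*(-24)) / 2 = 8/2 = 4

4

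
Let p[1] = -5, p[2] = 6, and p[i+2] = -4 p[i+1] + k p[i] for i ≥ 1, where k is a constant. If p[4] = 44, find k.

-2

p[3] = -24 - 5k
p[4] = 96 + 26k
So 96 + 26k = 44, giving k = -2.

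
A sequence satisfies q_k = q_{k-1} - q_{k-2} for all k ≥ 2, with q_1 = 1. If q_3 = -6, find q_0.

6

Let q_0 = w.
q_2 = 1 - w
q_3 = -w
So -w = -6, giving w = 6.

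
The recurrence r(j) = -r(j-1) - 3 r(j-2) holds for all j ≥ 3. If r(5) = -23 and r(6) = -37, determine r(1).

Rearranging, r(j-2) = (r(j) + r(j-1)) / -3.
r(4) = (-37 + (-23)) / -3 = -60/-3 = 20
r(3) = (-23 + 20) / -3 = -3/-3 = 1
r(2) = (20 + 1) / -3 = 21/-3 = -7
r(1) = (1 + (-7)) / -3 = -6/-3 = 2

2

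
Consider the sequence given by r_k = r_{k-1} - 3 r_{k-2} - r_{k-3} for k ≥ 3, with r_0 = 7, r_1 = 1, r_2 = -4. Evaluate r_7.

-60

r_3 = (-4) - 3·1 - 7 = -14
r_4 = (-14) - 3·(-4) - 1 = -3
r_5 = (-3) - 3·(-14) - (-4) = 43
r_6 = 43 - 3·(-3) - (-14) = 66
r_7 = 66 - 3·43 - (-3) = -60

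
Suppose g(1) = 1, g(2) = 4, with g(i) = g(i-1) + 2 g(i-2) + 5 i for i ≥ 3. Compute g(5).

116

g(3) = 4 + 2(1) + 15 = 21
g(4) = 21 + 2(4) + 20 = 49
g(5) = 49 + 2(21) + 25 = 116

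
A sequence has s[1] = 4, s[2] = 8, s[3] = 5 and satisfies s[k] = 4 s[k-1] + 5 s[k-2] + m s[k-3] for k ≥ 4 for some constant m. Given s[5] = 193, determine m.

s[4] = 60 + 4m
s[5] = 265 + 24m
So 265 + 24m = 193, giving m = -3.

-3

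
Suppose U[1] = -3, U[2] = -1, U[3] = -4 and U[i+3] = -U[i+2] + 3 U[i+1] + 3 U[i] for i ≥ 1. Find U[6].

U[4] = -(-4) + 3(-1) + 3(-3) = -8
U[5] = -(-8) + 3(-4) + 3(-1) = -7
U[6] = -(-7) + 3(-8) + 3(-4) = -29

-29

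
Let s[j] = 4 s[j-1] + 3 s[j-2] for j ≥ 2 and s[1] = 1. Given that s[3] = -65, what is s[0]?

-7

Let s[0] = x.
s[2] = 4 + 3x
s[3] = 19 + 12x
So 19 + 12x = -65, giving x = -7.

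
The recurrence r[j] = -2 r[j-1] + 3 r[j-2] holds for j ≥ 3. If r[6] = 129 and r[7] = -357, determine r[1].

7

Rearranging, r[j-2] = (r[j] + 2 r[j-1]) / 3.
r[5] = (-357 + 2·129) / 3 = -99/3 = -33
r[4] = (129 + 2·(-33)) / 3 = 63/3 = 21
r[3] = (-33 + 2·21) / 3 = 9/3 = 3
r[2] = (21 + 2·3) / 3 = 27/3 = 9
r[1] = (3 + 2·9) / 3 = 21/3 = 7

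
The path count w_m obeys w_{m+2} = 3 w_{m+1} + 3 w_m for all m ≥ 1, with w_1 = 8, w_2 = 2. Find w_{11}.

w_3 = 3*2 + 3*8 = 30
w_4 = 3*30 + 3*2 = 96
w_5 = 3*96 + 3*30 = 378
w_6 = 3*378 + 3*96 = 1422
w_7 = 3*1422 + 3*378 = 5400
w_8 = 3*5400 + 3*1422 = 20466
w_9 = 3*20466 + 3*5400 = 77598
w_{10} = 3*77598 + 3*20466 = 294192
w_{11} = 3*294192 + 3*77598 = 1115370

1115370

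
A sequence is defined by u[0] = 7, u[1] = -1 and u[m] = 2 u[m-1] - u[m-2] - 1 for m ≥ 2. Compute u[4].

-31

u[2] = 2*(-1) - 7 - 1 = -10
u[3] = 2*(-10) - (-1) - 1 = -20
u[4] = 2*(-20) - (-10) - 1 = -31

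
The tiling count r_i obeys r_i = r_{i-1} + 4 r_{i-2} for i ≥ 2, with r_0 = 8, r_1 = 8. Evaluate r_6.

1448

r_2 = 8 + 4(8) = 40
r_3 = 40 + 4(8) = 72
r_4 = 72 + 4(40) = 232
r_5 = 232 + 4(72) = 520
r_6 = 520 + 4(232) = 1448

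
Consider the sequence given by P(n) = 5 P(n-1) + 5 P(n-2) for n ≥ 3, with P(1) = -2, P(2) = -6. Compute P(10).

P(3) = 5·(-6) + 5·(-2) = -40
P(4) = 5·(-40) + 5·(-6) = -230
P(5) = 5·(-230) + 5·(-40) = -1350
P(6) = 5·(-1350) + 5·(-230) = -7900
P(7) = 5·(-7900) + 5·(-1350) = -46250
P(8) = 5·(-46250) + 5·(-7900) = -270750
P(9) = 5·(-270750) + 5·(-46250) = -1585000
P(10) = 5·(-1585000) + 5·(-270750) = -9278750

-9278750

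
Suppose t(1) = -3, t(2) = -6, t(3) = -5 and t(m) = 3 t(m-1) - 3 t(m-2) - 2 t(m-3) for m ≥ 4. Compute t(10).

-2343

t(4) = 3(-5) - 3(-6) - 2(-3) = 9
t(5) = 3(9) - 3(-5) - 2(-6) = 54
t(6) = 3(54) - 3(9) - 2(-5) = 145
t(7) = 3(145) - 3(54) - 2(9) = 255
t(8) = 3(255) - 3(145) - 2(54) = 222
t(9) = 3(222) - 3(255) - 2(145) = -389
t(10) = 3(-389) - 3(222) - 2(255) = -2343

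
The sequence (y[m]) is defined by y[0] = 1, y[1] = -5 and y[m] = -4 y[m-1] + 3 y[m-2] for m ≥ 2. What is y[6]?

y[2] = -4(-5) + 3(1) = 23
y[3] = -4(23) + 3(-5) = -107
y[4] = -4(-107) + 3(23) = 497
y[5] = -4(497) + 3(-107) = -2309
y[6] = -4(-2309) + 3(497) = 10727

10727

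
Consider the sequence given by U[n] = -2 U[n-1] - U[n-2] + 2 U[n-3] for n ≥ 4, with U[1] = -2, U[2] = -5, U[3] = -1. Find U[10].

-207

U[4] = -2·(-1) - (-5) + 2·(-2) = 3
U[5] = -2·3 - (-1) + 2·(-5) = -15
U[6] = -2·(-15) - 3 + 2·(-1) = 25
U[7] = -2·25 - (-15) + 2·3 = -29
U[8] = -2·(-29) - 25 + 2·(-15) = 3
U[9] = -2·3 - (-29) + 2·25 = 73
U[10] = -2·73 - 3 + 2·(-29) = -207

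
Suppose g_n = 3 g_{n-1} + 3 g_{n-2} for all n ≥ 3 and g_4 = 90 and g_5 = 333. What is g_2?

9

Rearranging, g_{n-2} = (g_n - 3 g_{n-1}) / 3.
g_3 = (333 - 3*90) / 3 = 63/3 = 21
g_2 = (90 - 3*21) / 3 = 27/3 = 9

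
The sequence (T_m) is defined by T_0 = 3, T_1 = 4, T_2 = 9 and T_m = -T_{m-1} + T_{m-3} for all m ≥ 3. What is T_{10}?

4

T_3 = -9 + 3 = -6
T_4 = -(-6) + 4 = 10
T_5 = -10 + 9 = -1
T_6 = -(-1) + (-6) = -5
T_7 = -(-5) + 10 = 15
T_8 = -15 + (-1) = -16
T_9 = -(-16) + (-5) = 11
T_{10} = -11 + 15 = 4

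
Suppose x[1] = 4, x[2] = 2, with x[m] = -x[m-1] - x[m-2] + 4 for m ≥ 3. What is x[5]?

x[3] = -2 - 4 + 4 = -2
x[4] = -(-2) - 2 + 4 = 4
x[5] = -4 - (-2) + 4 = 2

2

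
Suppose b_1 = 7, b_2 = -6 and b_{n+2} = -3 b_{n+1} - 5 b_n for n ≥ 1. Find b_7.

b_3 = -3*(-6) - 5*7 = -17
b_4 = -3*(-17) - 5*(-6) = 81
b_5 = -3*81 - 5*(-17) = -158
b_6 = -3*(-158) - 5*81 = 69
b_7 = -3*69 - 5*(-158) = 583

583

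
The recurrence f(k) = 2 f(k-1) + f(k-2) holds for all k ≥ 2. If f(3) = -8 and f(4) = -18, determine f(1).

-4

Rearranging, f(k-2) = f(k) - 2 f(k-1).
f(2) = -18 - 2(-8) = -2
f(1) = -8 - 2(-2) = -4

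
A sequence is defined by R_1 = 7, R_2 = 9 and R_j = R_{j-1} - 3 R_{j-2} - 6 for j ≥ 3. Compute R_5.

R_3 = 9 - 3*7 - 6 = -18
R_4 = (-18) - 3*9 - 6 = -51
R_5 = (-51) - 3*(-18) - 6 = -3

-3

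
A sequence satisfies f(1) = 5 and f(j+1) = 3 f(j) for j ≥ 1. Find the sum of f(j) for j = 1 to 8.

16400

f(2) = 3(5) = 15
f(3) = 3(15) = 45
f(4) = 3(45) = 135
f(5) = 3(135) = 405
f(6) = 3(405) = 1215
f(7) = 3(1215) = 3645
f(8) = 3(3645) = 10935
Sum = 5 + 15 + 45 + 135 + 405 + 1215 + 3645 + 10935 = 16400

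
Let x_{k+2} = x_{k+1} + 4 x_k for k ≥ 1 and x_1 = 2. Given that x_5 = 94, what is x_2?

Let x_2 = v.
x_3 = 8 + v
x_4 = 8 + 5v
x_5 = 40 + 9v
So 40 + 9v = 94, giving v = 6.

6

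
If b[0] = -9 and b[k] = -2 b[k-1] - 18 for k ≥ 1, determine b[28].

-805306374

The fixed point is -18/(1 + 2) = -6, so b[k] + 6 = -2(b[k-1] + 6).
Hence b[k] = -3·(-2)^k - 6.
b[28] = -3·(-2)^{28} - 6 = -3·268435456 - 6 = -805306374.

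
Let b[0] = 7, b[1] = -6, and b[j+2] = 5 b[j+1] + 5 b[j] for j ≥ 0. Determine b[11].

-878125

b[2] = 5*(-6) + 5*7 = 5
b[3] = 5*5 + 5*(-6) = -5
b[4] = 5*(-5) + 5*5 = 0
b[5] = 5*0 + 5*(-5) = -25
b[6] = 5*(-25) + 5*0 = -125
b[7] = 5*(-125) + 5*(-25) = -750
b[8] = 5*(-750) + 5*(-125) = -4375
b[9] = 5*(-4375) + 5*(-750) = -25625
b[10] = 5*(-25625) + 5*(-4375) = -150000
b[11] = 5*(-150000) + 5*(-25625) = -878125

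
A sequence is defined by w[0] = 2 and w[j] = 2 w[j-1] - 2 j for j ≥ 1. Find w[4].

-20

w[1] = 2*2 - 2 = 2
w[2] = 2*2 - 4 = 0
w[3] = 2*0 - 6 = -6
w[4] = 2*(-6) - 8 = -20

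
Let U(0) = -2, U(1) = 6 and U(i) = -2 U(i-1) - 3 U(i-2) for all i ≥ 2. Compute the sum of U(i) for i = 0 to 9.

-44

U(2) = -2·6 - 3·(-2) = -6
U(3) = -2·(-6) - 3·6 = -6
U(4) = -2·(-6) - 3·(-6) = 30
U(5) = -2·30 - 3·(-6) = -42
U(6) = -2·(-42) - 3·30 = -6
U(7) = -2·(-6) - 3·(-42) = 138
U(8) = -2·138 - 3·(-6) = -258
U(9) = -2·(-258) - 3·138 = 102
Sum = (-2) + 6 + (-6) + (-6) + 30 + (-42) + (-6) + 138 + (-258) + 102 = -44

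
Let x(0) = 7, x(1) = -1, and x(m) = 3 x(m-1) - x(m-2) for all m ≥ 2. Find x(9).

x(2) = 3·(-1) - 7 = -10
x(3) = 3·(-10) - (-1) = -29
x(4) = 3·(-29) - (-10) = -77
x(5) = 3·(-77) - (-29) = -202
x(6) = 3·(-202) - (-77) = -529
x(7) = 3·(-529) - (-202) = -1385
x(8) = 3·(-1385) - (-529) = -3626
x(9) = 3·(-3626) - (-1385) = -9493

-9493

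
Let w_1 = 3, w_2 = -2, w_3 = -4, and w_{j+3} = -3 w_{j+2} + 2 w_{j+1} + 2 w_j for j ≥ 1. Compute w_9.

w_4 = -3*(-4) + 2*(-2) + 2*3 = 14
w_5 = -3*14 + 2*(-4) + 2*(-2) = -54
w_6 = -3*(-54) + 2*14 + 2*(-4) = 182
w_7 = -3*182 + 2*(-54) + 2*14 = -626
w_8 = -3*(-626) + 2*182 + 2*(-54) = 2134
w_9 = -3*2134 + 2*(-626) + 2*182 = -7290

-7290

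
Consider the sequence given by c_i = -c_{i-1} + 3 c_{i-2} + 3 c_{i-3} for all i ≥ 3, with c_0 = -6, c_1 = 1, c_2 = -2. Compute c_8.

154

c_3 = -(-2) + 3*1 + 3*(-6) = -13
c_4 = -(-13) + 3*(-2) + 3*1 = 10
c_5 = -10 + 3*(-13) + 3*(-2) = -55
c_6 = -(-55) + 3*10 + 3*(-13) = 46
c_7 = -46 + 3*(-55) + 3*10 = -181
c_8 = -(-181) + 3*46 + 3*(-55) = 154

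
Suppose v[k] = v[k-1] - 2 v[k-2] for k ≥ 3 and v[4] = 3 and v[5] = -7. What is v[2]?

1

Rearranging, v[k-2] = (v[k] - v[k-1]) / -2.
v[3] = (-7 - 3) / -2 = -10/-2 = 5
v[2] = (3 - 5) / -2 = -2/-2 = 1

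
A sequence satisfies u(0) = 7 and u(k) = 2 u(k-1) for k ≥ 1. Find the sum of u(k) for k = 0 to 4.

u(1) = 2·7 = 14
u(2) = 2·14 = 28
u(3) = 2·28 = 56
u(4) = 2·56 = 112
Sum = 7 + 14 + 28 + 56 + 112 = 217

217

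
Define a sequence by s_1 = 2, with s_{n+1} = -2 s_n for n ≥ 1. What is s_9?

512

s_2 = -2*2 = -4
s_3 = -2*(-4) = 8
s_4 = -2*8 = -16
s_5 = -2*(-16) = 32
s_6 = -2*32 = -64
s_7 = -2*(-64) = 128
s_8 = -2*128 = -256
s_9 = -2*(-256) = 512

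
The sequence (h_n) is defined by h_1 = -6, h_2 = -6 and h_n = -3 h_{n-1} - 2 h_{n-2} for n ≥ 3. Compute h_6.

h_3 = -3*(-6) - 2*(-6) = 30
h_4 = -3*30 - 2*(-6) = -78
h_5 = -3*(-78) - 2*30 = 174
h_6 = -3*174 - 2*(-78) = -366

-366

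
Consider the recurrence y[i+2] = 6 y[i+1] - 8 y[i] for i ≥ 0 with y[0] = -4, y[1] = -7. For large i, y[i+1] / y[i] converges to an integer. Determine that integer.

The characteristic equation is r^2 - 6r + 8 = 0, which factors as (r - 4)(r - 2) = 0.
So the roots are 4 and 2. Since |4| > |2| and the coefficient of 4^i is non-zero, the ratio tends to 4.

4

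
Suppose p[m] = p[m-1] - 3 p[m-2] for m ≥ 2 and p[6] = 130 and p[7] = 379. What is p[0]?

-6

Rearranging, p[m-2] = (p[m] - p[m-1]) / -3.
p[5] = (379 - 130) / -3 = 249/-3 = -83
p[4] = (130 - (-83)) / -3 = 213/-3 = -71
p[3] = (-83 - (-71)) / -3 = -12/-3 = 4
p[2] = (-71 - 4) / -3 = -75/-3 = 25
p[1] = (4 - 25) / -3 = -21/-3 = 7
p[0] = (25 - 7) / -3 = 18/-3 = -6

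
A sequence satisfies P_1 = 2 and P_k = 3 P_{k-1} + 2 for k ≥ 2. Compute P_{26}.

2541865828328

The fixed point is 2/(1 - 3) = -1, so P_k + 1 = 3(P_{k-1} + 1).
Hence P_k = 3·3^{k-1} - 1.
P_{26} = 3·3^{25} - 1 = 3·847288609443 - 1 = 2541865828328.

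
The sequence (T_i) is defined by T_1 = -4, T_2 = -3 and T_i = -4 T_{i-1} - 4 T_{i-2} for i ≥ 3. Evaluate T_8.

-4416

T_3 = -4*(-3) - 4*(-4) = 28
T_4 = -4*28 - 4*(-3) = -100
T_5 = -4*(-100) - 4*28 = 288
T_6 = -4*288 - 4*(-100) = -752
T_7 = -4*(-752) - 4*288 = 1856
T_8 = -4*1856 - 4*(-752) = -4416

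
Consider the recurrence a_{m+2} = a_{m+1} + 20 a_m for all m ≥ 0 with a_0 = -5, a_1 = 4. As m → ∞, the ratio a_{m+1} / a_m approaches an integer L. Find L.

The characteristic equation is r^2 - r - 20 = 0, which factors as (r - 5)(r + 4) = 0.
So the roots are 5 and -4. Since |5| > |-4| and the coefficient of 5^m is non-zero, the ratio tends to 5.

5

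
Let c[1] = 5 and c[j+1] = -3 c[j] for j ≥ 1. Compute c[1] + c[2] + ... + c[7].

2735

c[2] = -3(5) = -15
c[3] = -3(-15) = 45
c[4] = -3(45) = -135
c[5] = -3(-135) = 405
c[6] = -3(405) = -1215
c[7] = -3(-1215) = 3645
Sum = 5 + (-15) + 45 + (-135) + 405 + (-1215) + 3645 = 2735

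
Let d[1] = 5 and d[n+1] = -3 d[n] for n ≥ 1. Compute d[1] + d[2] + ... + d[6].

d[2] = -3*5 = -15
d[3] = -3*(-15) = 45
d[4] = -3*45 = -135
d[5] = -3*(-135) = 405
d[6] = -3*405 = -1215
Sum = 5 + (-15) + 45 + (-135) + 405 + (-1215) = -910

-910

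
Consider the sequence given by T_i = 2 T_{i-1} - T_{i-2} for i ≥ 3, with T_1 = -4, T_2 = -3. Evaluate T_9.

4

T_3 = 2·(-3) - (-4) = -2
T_4 = 2·(-2) - (-3) = -1
T_5 = 2·(-1) - (-2) = 0
T_6 = 2·0 - (-1) = 1
T_7 = 2·1 - 0 = 2
T_8 = 2·2 - 1 = 3
T_9 = 2·3 - 2 = 4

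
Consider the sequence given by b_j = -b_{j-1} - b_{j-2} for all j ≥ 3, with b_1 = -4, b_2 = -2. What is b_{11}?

-2

b_3 = -(-2) - (-4) = 6
b_4 = -6 - (-2) = -4
b_5 = -(-4) - 6 = -2
b_6 = -(-2) - (-4) = 6
b_7 = -6 - (-2) = -4
b_8 = -(-4) - 6 = -2
b_9 = -(-2) - (-4) = 6
b_{10} = -6 - (-2) = -4
b_{11} = -(-4) - 6 = -2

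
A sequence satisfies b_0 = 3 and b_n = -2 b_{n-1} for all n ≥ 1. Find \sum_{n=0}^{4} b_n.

b_1 = -2·3 = -6
b_2 = -2·(-6) = 12
b_3 = -2·12 = -24
b_4 = -2·(-24) = 48
Sum = 3 + (-6) + 12 + (-24) + 48 = 33

33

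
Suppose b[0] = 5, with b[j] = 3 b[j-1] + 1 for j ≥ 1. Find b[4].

b[1] = 3(5) + 1 = 16
b[2] = 3(16) + 1 = 49
b[3] = 3(49) + 1 = 148
b[4] = 3(148) + 1 = 445

445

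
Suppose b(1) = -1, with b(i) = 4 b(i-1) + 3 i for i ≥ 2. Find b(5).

335

b(2) = 4·(-1) + 6 = 2
b(3) = 4·2 + 9 = 17
b(4) = 4·17 + 12 = 80
b(5) = 4·80 + 15 = 335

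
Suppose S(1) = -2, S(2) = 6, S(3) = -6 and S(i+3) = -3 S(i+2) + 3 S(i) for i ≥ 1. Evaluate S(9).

S(4) = -3(-6) + 3(-2) = 12
S(5) = -3(12) + 3(6) = -18
S(6) = -3(-18) + 3(-6) = 36
S(7) = -3(36) + 3(12) = -72
S(8) = -3(-72) + 3(-18) = 162
S(9) = -3(162) + 3(36) = -378

-378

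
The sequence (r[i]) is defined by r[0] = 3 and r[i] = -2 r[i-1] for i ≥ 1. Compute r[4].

48

r[1] = -2·3 = -6
r[2] = -2·(-6) = 12
r[3] = -2·12 = -24
r[4] = -2·(-24) = 48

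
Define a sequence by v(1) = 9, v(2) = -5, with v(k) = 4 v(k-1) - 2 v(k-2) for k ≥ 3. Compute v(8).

-19640

v(3) = 4(-5) - 2(9) = -38
v(4) = 4(-38) - 2(-5) = -142
v(5) = 4(-142) - 2(-38) = -492
v(6) = 4(-492) - 2(-142) = -1684
v(7) = 4(-1684) - 2(-492) = -5752
v(8) = 4(-5752) - 2(-1684) = -19640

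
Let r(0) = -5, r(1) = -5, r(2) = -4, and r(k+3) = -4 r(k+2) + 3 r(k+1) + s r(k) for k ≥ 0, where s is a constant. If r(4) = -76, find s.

-4

r(3) = 1 - 5s
r(4) = -16 + 15s
So -16 + 15s = -76, giving s = -4.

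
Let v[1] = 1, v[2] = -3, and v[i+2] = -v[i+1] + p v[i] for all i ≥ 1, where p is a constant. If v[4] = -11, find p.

v[3] = 3 + p
v[4] = -3 - 4p
So -3 - 4p = -11, giving p = 2.

2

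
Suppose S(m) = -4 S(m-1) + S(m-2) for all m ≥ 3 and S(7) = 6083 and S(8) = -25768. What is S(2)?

Rearranging, S(m-2) = S(m) + 4 S(m-1).
S(6) = -25768 + 4·6083 = -1436
S(5) = 6083 + 4·(-1436) = 339
S(4) = -1436 + 4·339 = -80
S(3) = 339 + 4·(-80) = 19
S(2) = -80 + 4·19 = -4

-4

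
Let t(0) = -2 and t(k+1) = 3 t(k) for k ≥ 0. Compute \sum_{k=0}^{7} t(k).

-6560

t(1) = 3(-2) = -6
t(2) = 3(-6) = -18
t(3) = 3(-18) = -54
t(4) = 3(-54) = -162
t(5) = 3(-162) = -486
t(6) = 3(-486) = -1458
t(7) = 3(-1458) = -4374
Sum = (-2) + (-6) + (-18) + (-54) + (-162) + (-486) + (-1458) + (-4374) = -6560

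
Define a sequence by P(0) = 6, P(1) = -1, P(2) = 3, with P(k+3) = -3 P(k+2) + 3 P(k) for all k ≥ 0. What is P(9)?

P(3) = -3·3 + 3·6 = 9
P(4) = -3·9 + 3·(-1) = -30
P(5) = -3·(-30) + 3·3 = 99
P(6) = -3·99 + 3·9 = -270
P(7) = -3·(-270) + 3·(-30) = 720
P(8) = -3·720 + 3·99 = -1863
P(9) = -3·(-1863) + 3·(-270) = 4779

4779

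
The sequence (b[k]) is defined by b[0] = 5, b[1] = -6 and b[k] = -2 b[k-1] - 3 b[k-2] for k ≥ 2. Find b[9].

b[2] = -2(-6) - 3(5) = -3
b[3] = -2(-3) - 3(-6) = 24
b[4] = -2(24) - 3(-3) = -39
b[5] = -2(-39) - 3(24) = 6
b[6] = -2(6) - 3(-39) = 105
b[7] = -2(105) - 3(6) = -228
b[8] = -2(-228) - 3(105) = 141
b[9] = -2(141) - 3(-228) = 402

402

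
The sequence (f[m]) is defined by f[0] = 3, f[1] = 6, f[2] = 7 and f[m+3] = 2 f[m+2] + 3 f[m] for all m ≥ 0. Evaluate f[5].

f[3] = 2(7) + 3(3) = 23
f[4] = 2(23) + 3(6) = 64
f[5] = 2(64) + 3(7) = 149

149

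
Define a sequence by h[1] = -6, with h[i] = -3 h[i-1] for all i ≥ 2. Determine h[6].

1458

h[2] = -3(-6) = 18
h[3] = -3(18) = -54
h[4] = -3(-54) = 162
h[5] = -3(162) = -486
h[6] = -3(-486) = 1458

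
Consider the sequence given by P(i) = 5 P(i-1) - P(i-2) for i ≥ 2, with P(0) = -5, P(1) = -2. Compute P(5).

P(2) = 5(-2) - (-5) = -5
P(3) = 5(-5) - (-2) = -23
P(4) = 5(-23) - (-5) = -110
P(5) = 5(-110) - (-23) = -527

-527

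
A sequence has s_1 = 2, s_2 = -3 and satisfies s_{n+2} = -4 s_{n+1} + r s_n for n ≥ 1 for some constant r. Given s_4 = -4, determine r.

s_3 = 12 + 2r
s_4 = -48 - 11r
So -48 - 11r = -4, giving r = -4.

-4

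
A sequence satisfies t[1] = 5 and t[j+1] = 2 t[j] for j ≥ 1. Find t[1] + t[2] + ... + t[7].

635

t[2] = 2·5 = 10
t[3] = 2·10 = 20
t[4] = 2·20 = 40
t[5] = 2·40 = 80
t[6] = 2·80 = 160
t[7] = 2·160 = 320
Sum = 5 + 10 + 20 + 40 + 80 + 160 + 320 = 635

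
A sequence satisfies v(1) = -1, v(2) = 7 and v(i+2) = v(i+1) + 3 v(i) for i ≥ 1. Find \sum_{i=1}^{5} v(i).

72

v(3) = 7 + 3*(-1) = 4
v(4) = 4 + 3*7 = 25
v(5) = 25 + 3*4 = 37
Sum = (-1) + 7 + 4 + 25 + 37 = 72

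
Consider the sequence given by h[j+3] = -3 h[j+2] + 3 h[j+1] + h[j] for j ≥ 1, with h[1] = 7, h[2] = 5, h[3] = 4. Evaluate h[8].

h[4] = -3(4) + 3(5) + 7 = 10
h[5] = -3(10) + 3(4) + 5 = -13
h[6] = -3(-13) + 3(10) + 4 = 73
h[7] = -3(73) + 3(-13) + 10 = -248
h[8] = -3(-248) + 3(73) + (-13) = 950

950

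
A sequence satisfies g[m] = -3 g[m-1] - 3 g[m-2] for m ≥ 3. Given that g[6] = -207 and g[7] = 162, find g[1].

-6

Rearranging, g[m-2] = (g[m] + 3 g[m-1]) / -3.
g[5] = (162 + 3(-207)) / -3 = -459/-3 = 153
g[4] = (-207 + 3(153)) / -3 = 252/-3 = -84
g[3] = (153 + 3(-84)) / -3 = -99/-3 = 33
g[2] = (-84 + 3(33)) / -3 = 15/-3 = -5
g[1] = (33 + 3(-5)) / -3 = 18/-3 = -6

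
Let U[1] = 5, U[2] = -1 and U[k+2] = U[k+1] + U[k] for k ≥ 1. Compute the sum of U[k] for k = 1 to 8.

U[3] = (-1) + 5 = 4
U[4] = 4 + (-1) = 3
U[5] = 3 + 4 = 7
U[6] = 7 + 3 = 10
U[7] = 10 + 7 = 17
U[8] = 17 + 10 = 27
Sum = 5 + (-1) + 4 + 3 + 7 + 10 + 17 + 27 = 72

72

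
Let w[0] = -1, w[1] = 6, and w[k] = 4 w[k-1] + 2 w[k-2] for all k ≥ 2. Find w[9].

774496

w[2] = 4(6) + 2(-1) = 22
w[3] = 4(22) + 2(6) = 100
w[4] = 4(100) + 2(22) = 444
w[5] = 4(444) + 2(100) = 1976
w[6] = 4(1976) + 2(444) = 8792
w[7] = 4(8792) + 2(1976) = 39120
w[8] = 4(39120) + 2(8792) = 174064
w[9] = 4(174064) + 2(39120) = 774496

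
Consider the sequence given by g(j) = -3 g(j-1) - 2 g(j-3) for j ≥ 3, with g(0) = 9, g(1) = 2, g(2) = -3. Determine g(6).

g(3) = -3(-3) - 2(9) = -9
g(4) = -3(-9) - 2(2) = 23
g(5) = -3(23) - 2(-3) = -63
g(6) = -3(-63) - 2(-9) = 207

207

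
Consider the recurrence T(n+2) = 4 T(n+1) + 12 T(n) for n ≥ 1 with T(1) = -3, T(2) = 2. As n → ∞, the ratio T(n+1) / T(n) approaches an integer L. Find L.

6

The characteristic equation is r^2 - 4r - 12 = 0, which factors as (r - 6)(r + 2) = 0.
So the roots are 6 and -2. Since |6| > |-2| and the coefficient of 6^n is non-zero, the ratio tends to 6.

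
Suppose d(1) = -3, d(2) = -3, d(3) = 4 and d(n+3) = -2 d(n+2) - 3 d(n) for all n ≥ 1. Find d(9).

d(4) = -2*4 - 3*(-3) = 1
d(5) = -2*1 - 3*(-3) = 7
d(6) = -2*7 - 3*4 = -26
d(7) = -2*(-26) - 3*1 = 49
d(8) = -2*49 - 3*7 = -119
d(9) = -2*(-119) - 3*(-26) = 316

316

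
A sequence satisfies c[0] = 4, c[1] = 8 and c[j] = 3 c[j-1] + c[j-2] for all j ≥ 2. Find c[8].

c[2] = 3(8) + 4 = 28
c[3] = 3(28) + 8 = 92
c[4] = 3(92) + 28 = 304
c[5] = 3(304) + 92 = 1004
c[6] = 3(1004) + 304 = 3316
c[7] = 3(3316) + 1004 = 10952
c[8] = 3(10952) + 3316 = 36172

36172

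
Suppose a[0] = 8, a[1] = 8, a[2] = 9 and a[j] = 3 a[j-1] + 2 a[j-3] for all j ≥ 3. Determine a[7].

a[3] = 3(9) + 2(8) = 43
a[4] = 3(43) + 2(8) = 145
a[5] = 3(145) + 2(9) = 453
a[6] = 3(453) + 2(43) = 1445
a[7] = 3(1445) + 2(145) = 4625

4625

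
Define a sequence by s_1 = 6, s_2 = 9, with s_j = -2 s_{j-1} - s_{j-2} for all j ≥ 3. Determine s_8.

99

s_3 = -2*9 - 6 = -24
s_4 = -2*(-24) - 9 = 39
s_5 = -2*39 - (-24) = -54
s_6 = -2*(-54) - 39 = 69
s_7 = -2*69 - (-54) = -84
s_8 = -2*(-84) - 69 = 99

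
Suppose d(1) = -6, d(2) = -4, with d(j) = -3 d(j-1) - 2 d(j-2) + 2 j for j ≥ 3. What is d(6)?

-356

d(3) = -3*(-4) - 2*(-6) + 6 = 30
d(4) = -3*30 - 2*(-4) + 8 = -74
d(5) = -3*(-74) - 2*30 + 10 = 172
d(6) = -3*172 - 2*(-74) + 12 = -356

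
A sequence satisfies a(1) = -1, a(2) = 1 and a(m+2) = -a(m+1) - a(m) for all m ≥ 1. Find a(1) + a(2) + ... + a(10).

-1

a(3) = -1 - (-1) = 0
a(4) = -0 - 1 = -1
a(5) = -(-1) - 0 = 1
a(6) = -1 - (-1) = 0
a(7) = -0 - 1 = -1
a(8) = -(-1) - 0 = 1
a(9) = -1 - (-1) = 0
a(10) = -0 - 1 = -1
Sum = (-1) + 1 + 0 + (-1) + 1 + 0 + (-1) + 1 + 0 + (-1) = -1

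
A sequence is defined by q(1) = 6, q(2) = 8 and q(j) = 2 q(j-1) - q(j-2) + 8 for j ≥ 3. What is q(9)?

246

q(3) = 2(8) - 6 + 8 = 18
q(4) = 2(18) - 8 + 8 = 36
q(5) = 2(36) - 18 + 8 = 62
q(6) = 2(62) - 36 + 8 = 96
q(7) = 2(96) - 62 + 8 = 138
q(8) = 2(138) - 96 + 8 = 188
q(9) = 2(188) - 138 + 8 = 246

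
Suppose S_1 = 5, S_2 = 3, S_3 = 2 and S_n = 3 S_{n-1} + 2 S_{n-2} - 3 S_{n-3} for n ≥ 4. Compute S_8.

-609

S_4 = 3(2) + 2(3) - 3(5) = -3
S_5 = 3(-3) + 2(2) - 3(3) = -14
S_6 = 3(-14) + 2(-3) - 3(2) = -54
S_7 = 3(-54) + 2(-14) - 3(-3) = -181
S_8 = 3(-181) + 2(-54) - 3(-14) = -609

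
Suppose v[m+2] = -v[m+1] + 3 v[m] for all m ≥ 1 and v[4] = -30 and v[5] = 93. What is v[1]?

6

Rearranging, v[m-2] = (v[m] + v[m-1]) / 3.
v[3] = (93 + (-30)) / 3 = 63/3 = 21
v[2] = (-30 + 21) / 3 = -9/3 = -3
v[1] = (21 + (-3)) / 3 = 18/3 = 6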